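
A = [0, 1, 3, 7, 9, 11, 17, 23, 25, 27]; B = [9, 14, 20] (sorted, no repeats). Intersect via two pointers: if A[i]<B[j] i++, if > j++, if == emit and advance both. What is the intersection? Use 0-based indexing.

intersection = [9]

i=0 j=0: 0<9, i++
i=1 j=0: 1<9, i++
i=2 j=0: 3<9, i++
i=3 j=0: 7<9, i++
i=4 j=0: 9==9 emit, i++,j++
i=5 j=1: 11<14, i++
i=6 j=1: 17>14, j++
i=6 j=2: 17<20, i++
i=7 j=2: 23>20, j++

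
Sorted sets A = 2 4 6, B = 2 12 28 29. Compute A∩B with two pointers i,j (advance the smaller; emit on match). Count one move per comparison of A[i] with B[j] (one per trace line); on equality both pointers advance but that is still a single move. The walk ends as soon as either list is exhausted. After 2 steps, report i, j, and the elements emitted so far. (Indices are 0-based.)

i=2, j=1, emitted=[2]

[i=0,j=0] 2==2 emit → i++,j++
[i=1,j=1] 4<12 → i++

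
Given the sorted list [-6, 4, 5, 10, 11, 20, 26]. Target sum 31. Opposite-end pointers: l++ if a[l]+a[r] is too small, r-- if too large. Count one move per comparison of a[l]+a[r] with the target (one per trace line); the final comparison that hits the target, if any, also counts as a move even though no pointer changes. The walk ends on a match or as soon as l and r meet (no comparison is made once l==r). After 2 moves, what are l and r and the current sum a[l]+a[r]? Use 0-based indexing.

l=2, r=6, sum=31

[0,6] -6+26=20 <31 → l++
[1,6] 4+26=30 <31 → l++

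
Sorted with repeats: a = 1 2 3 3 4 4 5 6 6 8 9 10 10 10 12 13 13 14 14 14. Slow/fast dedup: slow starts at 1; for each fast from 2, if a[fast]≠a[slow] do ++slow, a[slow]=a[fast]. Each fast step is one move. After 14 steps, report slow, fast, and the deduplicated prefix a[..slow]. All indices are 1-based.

slow=10, fast=16, prefix=[1, 2, 3, 4, 5, 6, 8, 9, 10, 12]

slow=1 fast=2: a[fast]=2≠a[slow]=1 write a[2]=2, slow++,fast++
slow=2 fast=3: a[fast]=3≠a[slow]=2 write a[3]=3, slow++,fast++
slow=3 fast=4: a[fast]=3=a[slow] dup, fast++
slow=3 fast=5: a[fast]=4≠a[slow]=3 write a[4]=4, slow++,fast++
slow=4 fast=6: a[fast]=4=a[slow] dup, fast++
slow=4 fast=7: a[fast]=5≠a[slow]=4 write a[5]=5, slow++,fast++
slow=5 fast=8: a[fast]=6≠a[slow]=5 write a[6]=6, slow++,fast++
slow=6 fast=9: a[fast]=6=a[slow] dup, fast++
slow=6 fast=10: a[fast]=8≠a[slow]=6 write a[7]=8, slow++,fast++
slow=7 fast=11: a[fast]=9≠a[slow]=8 write a[8]=9, slow++,fast++
slow=8 fast=12: a[fast]=10≠a[slow]=9 write a[9]=10, slow++,fast++
slow=9 fast=13: a[fast]=10=a[slow] dup, fast++
slow=9 fast=14: a[fast]=10=a[slow] dup, fast++
slow=9 fast=15: a[fast]=12≠a[slow]=10 write a[10]=12, slow++,fast++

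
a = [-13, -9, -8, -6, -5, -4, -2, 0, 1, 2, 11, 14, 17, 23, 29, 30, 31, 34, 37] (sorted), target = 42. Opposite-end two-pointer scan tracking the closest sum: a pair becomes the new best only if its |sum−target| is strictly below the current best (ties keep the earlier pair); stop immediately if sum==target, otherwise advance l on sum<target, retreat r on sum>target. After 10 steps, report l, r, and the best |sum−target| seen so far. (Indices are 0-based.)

[0,18] -13+37=24 d=18 * → l++
[1,18] -9+37=28 d=14 * → l++
[2,18] -8+37=29 d=13 * → l++
[3,18] -6+37=31 d=11 * → l++
[4,18] -5+37=32 d=10 * → l++
[5,18] -4+37=33 d=9 * → l++
[6,18] -2+37=35 d=7 * → l++
[7,18] 0+37=37 d=5 * → l++
[8,18] 1+37=38 d=4 * → l++
[9,18] 2+37=39 d=3 * → l++

l=10, r=18, best |Δ|=3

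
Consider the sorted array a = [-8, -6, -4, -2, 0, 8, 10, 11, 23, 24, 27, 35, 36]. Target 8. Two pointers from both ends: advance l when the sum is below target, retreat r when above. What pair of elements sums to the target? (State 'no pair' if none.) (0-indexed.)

(-2, 10)

[0,12] -8+36=28 >8 → r--
[0,11] -8+35=27 >8 → r--
[0,10] -8+27=19 >8 → r--
[0,9] -8+24=16 >8 → r--
[0,8] -8+23=15 >8 → r--
[0,7] -8+11=3 <8 → l++
[1,7] -6+11=5 <8 → l++
[2,7] -4+11=7 <8 → l++
[3,7] -2+11=9 >8 → r--
[3,6] -2+10=8 → found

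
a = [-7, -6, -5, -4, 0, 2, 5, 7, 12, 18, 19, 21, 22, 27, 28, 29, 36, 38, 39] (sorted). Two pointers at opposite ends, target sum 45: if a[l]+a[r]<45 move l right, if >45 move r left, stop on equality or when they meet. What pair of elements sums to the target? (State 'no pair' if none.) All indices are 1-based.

l=1 r=19: -7+39=32 <45, l++
l=2 r=19: -6+39=33 <45, l++
l=3 r=19: -5+39=34 <45, l++
l=4 r=19: -4+39=35 <45, l++
l=5 r=19: 0+39=39 <45, l++
l=6 r=19: 2+39=41 <45, l++
l=7 r=19: 5+39=44 <45, l++
l=8 r=19: 7+39=46 >45, r--
l=8 r=18: 7+38=45, found

(7, 38)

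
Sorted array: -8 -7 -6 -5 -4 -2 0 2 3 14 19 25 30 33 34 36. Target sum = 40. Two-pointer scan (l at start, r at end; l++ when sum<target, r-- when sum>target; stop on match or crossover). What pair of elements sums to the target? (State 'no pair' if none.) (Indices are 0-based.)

no pair

[0,15] -8+36=28 <40 → l++
[1,15] -7+36=29 <40 → l++
[2,15] -6+36=30 <40 → l++
[3,15] -5+36=31 <40 → l++
[4,15] -4+36=32 <40 → l++
[5,15] -2+36=34 <40 → l++
[6,15] 0+36=36 <40 → l++
[7,15] 2+36=38 <40 → l++
[8,15] 3+36=39 <40 → l++
[9,15] 14+36=50 >40 → r--
[9,14] 14+34=48 >40 → r--
[9,13] 14+33=47 >40 → r--
[9,12] 14+30=44 >40 → r--
[9,11] 14+25=39 <40 → l++
[10,11] 19+25=44 >40 → r--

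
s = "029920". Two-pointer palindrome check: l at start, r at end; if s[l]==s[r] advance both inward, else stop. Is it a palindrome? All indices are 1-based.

palindrome

l=1 r=6: '0'=='0', l++,r--
l=2 r=5: '2'=='2', l++,r--
l=3 r=4: '9'=='9', l++,r--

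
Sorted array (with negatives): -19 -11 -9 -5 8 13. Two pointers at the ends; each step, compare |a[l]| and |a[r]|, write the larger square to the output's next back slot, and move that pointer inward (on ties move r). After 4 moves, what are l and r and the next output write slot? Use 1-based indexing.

l=1 r=6: |-19|>|13| out[6]=361, l++
l=2 r=6: |-11|<=|13| out[5]=169, r--
l=2 r=5: |-11|>|8| out[4]=121, l++
l=3 r=5: |-9|>|8| out[3]=81, l++

l=4, r=5, next write slot=2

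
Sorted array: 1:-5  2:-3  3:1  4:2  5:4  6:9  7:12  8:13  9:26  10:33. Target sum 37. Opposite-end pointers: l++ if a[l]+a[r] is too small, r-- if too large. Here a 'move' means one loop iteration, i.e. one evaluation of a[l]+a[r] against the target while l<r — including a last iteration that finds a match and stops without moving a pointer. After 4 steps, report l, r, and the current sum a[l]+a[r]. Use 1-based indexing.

l=1 r=10: -5+33=28 <37, l++
l=2 r=10: -3+33=30 <37, l++
l=3 r=10: 1+33=34 <37, l++
l=4 r=10: 2+33=35 <37, l++

l=5, r=10, sum=37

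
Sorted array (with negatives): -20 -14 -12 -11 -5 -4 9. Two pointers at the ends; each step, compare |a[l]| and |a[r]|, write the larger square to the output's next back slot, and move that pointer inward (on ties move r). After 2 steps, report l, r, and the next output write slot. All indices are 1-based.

l=1 r=7: |-20|>|9| out[7]=400, l++
l=2 r=7: |-14|>|9| out[6]=196, l++

l=3, r=7, next write slot=5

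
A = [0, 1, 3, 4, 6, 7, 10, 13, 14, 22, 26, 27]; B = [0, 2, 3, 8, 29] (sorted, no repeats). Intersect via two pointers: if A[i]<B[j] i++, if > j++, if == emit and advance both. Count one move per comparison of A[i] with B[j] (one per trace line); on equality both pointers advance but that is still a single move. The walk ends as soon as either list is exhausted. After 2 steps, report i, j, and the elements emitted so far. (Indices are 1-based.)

i=3, j=2, emitted=[0]

i=1 j=1: 0==0 emit, i++,j++
i=2 j=2: 1<2, i++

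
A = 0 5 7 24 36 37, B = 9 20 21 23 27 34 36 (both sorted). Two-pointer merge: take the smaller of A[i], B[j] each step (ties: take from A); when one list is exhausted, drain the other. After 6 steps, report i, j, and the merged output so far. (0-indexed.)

i=3, j=3, merged so far=[0, 5, 7, 9, 20, 21]

i=0 j=0: A[i]=0<=B[j]=9 take 0, i++
i=1 j=0: A[i]=5<=B[j]=9 take 5, i++
i=2 j=0: A[i]=7<=B[j]=9 take 7, i++
i=3 j=0: A[i]=24>B[j]=9 take 9, j++
i=3 j=1: A[i]=24>B[j]=20 take 20, j++
i=3 j=2: A[i]=24>B[j]=21 take 21, j++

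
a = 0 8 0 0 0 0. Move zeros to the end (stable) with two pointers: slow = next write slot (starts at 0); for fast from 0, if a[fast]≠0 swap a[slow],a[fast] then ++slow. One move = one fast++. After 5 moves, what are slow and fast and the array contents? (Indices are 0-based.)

(s=0,f=0) a[fast]=0 → fast++
(s=0,f=1) a[fast]=8≠0 swap→a[0]=8 → slow++,fast++
(s=1,f=2) a[fast]=0 → fast++
(s=1,f=3) a[fast]=0 → fast++
(s=1,f=4) a[fast]=0 → fast++

slow=1, fast=5, a=[8, 0, 0, 0, 0, 0]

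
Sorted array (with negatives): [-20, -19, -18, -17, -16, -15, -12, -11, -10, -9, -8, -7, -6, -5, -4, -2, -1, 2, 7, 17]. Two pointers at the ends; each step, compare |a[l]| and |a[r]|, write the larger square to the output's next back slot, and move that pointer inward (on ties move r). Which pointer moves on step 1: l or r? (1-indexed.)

l=1 r=20: |-20|>|17| out[20]=400, l++

l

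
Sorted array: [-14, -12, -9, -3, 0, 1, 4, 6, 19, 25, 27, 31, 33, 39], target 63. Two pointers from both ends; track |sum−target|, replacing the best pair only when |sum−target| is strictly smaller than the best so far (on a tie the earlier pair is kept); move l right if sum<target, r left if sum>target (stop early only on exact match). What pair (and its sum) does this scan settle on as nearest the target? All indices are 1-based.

pair (25, 39) with sum 64 (|Δ|=1)

l=1 r=14: -14+39=25 d=38 *, l++
l=2 r=14: -12+39=27 d=36 *, l++
l=3 r=14: -9+39=30 d=33 *, l++
l=4 r=14: -3+39=36 d=27 *, l++
l=5 r=14: 0+39=39 d=24 *, l++
l=6 r=14: 1+39=40 d=23 *, l++
l=7 r=14: 4+39=43 d=20 *, l++
l=8 r=14: 6+39=45 d=18 *, l++
l=9 r=14: 19+39=58 d=5 *, l++
l=10 r=14: 25+39=64 d=1 *, r--
l=10 r=13: 25+33=58 d=5, l++
l=11 r=13: 27+33=60 d=3, l++
l=12 r=13: 31+33=64 d=1, r--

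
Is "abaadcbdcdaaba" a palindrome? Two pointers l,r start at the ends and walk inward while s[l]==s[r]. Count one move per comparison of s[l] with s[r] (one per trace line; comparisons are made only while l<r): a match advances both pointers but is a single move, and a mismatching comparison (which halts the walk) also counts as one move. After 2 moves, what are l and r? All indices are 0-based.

l=2, r=11

l=0 r=13: 'a'=='a', l++,r--
l=1 r=12: 'b'=='b', l++,r--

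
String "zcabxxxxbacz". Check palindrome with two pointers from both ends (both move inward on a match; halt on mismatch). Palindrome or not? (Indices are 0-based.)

[0,11] 'z'=='z' → l++,r--
[1,10] 'c'=='c' → l++,r--
[2,9] 'a'=='a' → l++,r--
[3,8] 'b'=='b' → l++,r--
[4,7] 'x'=='x' → l++,r--
[5,6] 'x'=='x' → l++,r--

palindrome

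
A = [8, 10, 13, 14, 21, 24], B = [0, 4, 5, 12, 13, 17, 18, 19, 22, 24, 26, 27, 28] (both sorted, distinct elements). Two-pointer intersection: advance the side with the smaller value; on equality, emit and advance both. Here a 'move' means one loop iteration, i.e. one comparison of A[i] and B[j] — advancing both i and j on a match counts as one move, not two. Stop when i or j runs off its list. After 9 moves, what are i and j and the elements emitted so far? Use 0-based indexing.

i=4, j=6, emitted=[13]

i=0 j=0: 8>0, j++
i=0 j=1: 8>4, j++
i=0 j=2: 8>5, j++
i=0 j=3: 8<12, i++
i=1 j=3: 10<12, i++
i=2 j=3: 13>12, j++
i=2 j=4: 13==13 emit, i++,j++
i=3 j=5: 14<17, i++
i=4 j=5: 21>17, j++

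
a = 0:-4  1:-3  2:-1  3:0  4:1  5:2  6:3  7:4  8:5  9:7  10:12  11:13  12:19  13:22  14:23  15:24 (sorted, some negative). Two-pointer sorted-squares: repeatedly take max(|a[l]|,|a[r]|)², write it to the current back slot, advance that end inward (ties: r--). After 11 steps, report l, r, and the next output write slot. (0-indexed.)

l=0 r=15: |-4|<=|24| out[15]=576, r--
l=0 r=14: |-4|<=|23| out[14]=529, r--
l=0 r=13: |-4|<=|22| out[13]=484, r--
l=0 r=12: |-4|<=|19| out[12]=361, r--
l=0 r=11: |-4|<=|13| out[11]=169, r--
l=0 r=10: |-4|<=|12| out[10]=144, r--
l=0 r=9: |-4|<=|7| out[9]=49, r--
l=0 r=8: |-4|<=|5| out[8]=25, r--
l=0 r=7: |-4|<=|4| out[7]=16, r--
l=0 r=6: |-4|>|3| out[6]=16, l++
l=1 r=6: |-3|<=|3| out[5]=9, r--

l=1, r=5, next write slot=4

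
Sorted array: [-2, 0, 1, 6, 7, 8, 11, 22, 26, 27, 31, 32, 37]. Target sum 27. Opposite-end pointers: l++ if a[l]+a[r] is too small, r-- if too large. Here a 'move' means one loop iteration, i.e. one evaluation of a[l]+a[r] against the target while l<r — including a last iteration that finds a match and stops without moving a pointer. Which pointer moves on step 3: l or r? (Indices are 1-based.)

[1,13] -2+37=35 >27 → r--
[1,12] -2+32=30 >27 → r--
[1,11] -2+31=29 >27 → r--

r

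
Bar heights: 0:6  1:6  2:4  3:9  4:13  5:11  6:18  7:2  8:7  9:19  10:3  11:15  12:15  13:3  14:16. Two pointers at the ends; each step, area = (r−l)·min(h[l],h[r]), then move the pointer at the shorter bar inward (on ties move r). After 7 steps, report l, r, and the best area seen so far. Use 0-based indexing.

[0,14] min(6,16)*14=84 best=84 * → l++
[1,14] min(6,16)*13=78 best=84 → l++
[2,14] min(4,16)*12=48 best=84 → l++
[3,14] min(9,16)*11=99 best=99 * → l++
[4,14] min(13,16)*10=130 best=130 * → l++
[5,14] min(11,16)*9=99 best=130 → l++
[6,14] min(18,16)*8=128 best=130 → r--

l=6, r=13, best area=130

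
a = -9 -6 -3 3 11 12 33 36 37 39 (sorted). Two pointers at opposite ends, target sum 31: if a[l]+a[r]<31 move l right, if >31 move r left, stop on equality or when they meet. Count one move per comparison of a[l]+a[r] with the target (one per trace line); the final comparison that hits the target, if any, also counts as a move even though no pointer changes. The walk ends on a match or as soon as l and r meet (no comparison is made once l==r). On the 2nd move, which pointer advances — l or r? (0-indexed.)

[0,9] -9+39=30 <31 → l++
[1,9] -6+39=33 >31 → r--

r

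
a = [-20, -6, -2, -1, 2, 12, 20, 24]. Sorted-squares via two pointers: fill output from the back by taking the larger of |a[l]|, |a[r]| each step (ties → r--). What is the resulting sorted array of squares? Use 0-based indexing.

l=0 r=7: |-20|<=|24| out[7]=576, r--
l=0 r=6: |-20|<=|20| out[6]=400, r--
l=0 r=5: |-20|>|12| out[5]=400, l++
l=1 r=5: |-6|<=|12| out[4]=144, r--
l=1 r=4: |-6|>|2| out[3]=36, l++
l=2 r=4: |-2|<=|2| out[2]=4, r--
l=2 r=3: |-2|>|-1| out[1]=4, l++
l=3 r=3: |-1|<=|-1| out[0]=1, r--

[1, 4, 4, 36, 144, 400, 400, 576]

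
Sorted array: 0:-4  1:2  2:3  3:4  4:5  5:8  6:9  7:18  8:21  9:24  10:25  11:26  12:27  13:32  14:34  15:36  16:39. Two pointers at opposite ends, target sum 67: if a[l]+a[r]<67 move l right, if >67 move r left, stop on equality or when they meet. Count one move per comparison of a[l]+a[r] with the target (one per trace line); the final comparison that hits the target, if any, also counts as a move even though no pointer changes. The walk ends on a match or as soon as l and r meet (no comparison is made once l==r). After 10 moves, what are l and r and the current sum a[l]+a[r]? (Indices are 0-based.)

l=0 r=16: -4+39=35 <67, l++
l=1 r=16: 2+39=41 <67, l++
l=2 r=16: 3+39=42 <67, l++
l=3 r=16: 4+39=43 <67, l++
l=4 r=16: 5+39=44 <67, l++
l=5 r=16: 8+39=47 <67, l++
l=6 r=16: 9+39=48 <67, l++
l=7 r=16: 18+39=57 <67, l++
l=8 r=16: 21+39=60 <67, l++
l=9 r=16: 24+39=63 <67, l++

l=10, r=16, sum=64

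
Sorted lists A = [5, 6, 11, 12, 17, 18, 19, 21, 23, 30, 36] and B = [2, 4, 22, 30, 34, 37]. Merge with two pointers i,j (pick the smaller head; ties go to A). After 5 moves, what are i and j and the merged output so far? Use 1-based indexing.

[i=1,j=1] A[i]=5>B[j]=2 take 2 → j++
[i=1,j=2] A[i]=5>B[j]=4 take 4 → j++
[i=1,j=3] A[i]=5<=B[j]=22 take 5 → i++
[i=2,j=3] A[i]=6<=B[j]=22 take 6 → i++
[i=3,j=3] A[i]=11<=B[j]=22 take 11 → i++

i=4, j=3, merged so far=[2, 4, 5, 6, 11]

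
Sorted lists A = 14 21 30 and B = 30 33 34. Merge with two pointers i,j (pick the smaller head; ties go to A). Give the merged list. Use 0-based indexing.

[14, 21, 30, 30, 33, 34]

[i=0,j=0] A[i]=14<=B[j]=30 take 14 → i++
[i=1,j=0] A[i]=21<=B[j]=30 take 21 → i++
[i=2,j=0] A[i]=30<=B[j]=30 take 30 → i++
[i=3,j=0] A done, take B[j]=30 → j++
[i=3,j=1] A done, take B[j]=33 → j++
[i=3,j=2] A done, take B[j]=34 → j++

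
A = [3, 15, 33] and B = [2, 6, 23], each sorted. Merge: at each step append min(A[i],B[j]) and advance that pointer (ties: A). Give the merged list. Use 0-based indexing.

[2, 3, 6, 15, 23, 33]

i=0 j=0: A[i]=3>B[j]=2 take 2, j++
i=0 j=1: A[i]=3<=B[j]=6 take 3, i++
i=1 j=1: A[i]=15>B[j]=6 take 6, j++
i=1 j=2: A[i]=15<=B[j]=23 take 15, i++
i=2 j=2: A[i]=33>B[j]=23 take 23, j++
i=2 j=3: B done, take A[i]=33, i++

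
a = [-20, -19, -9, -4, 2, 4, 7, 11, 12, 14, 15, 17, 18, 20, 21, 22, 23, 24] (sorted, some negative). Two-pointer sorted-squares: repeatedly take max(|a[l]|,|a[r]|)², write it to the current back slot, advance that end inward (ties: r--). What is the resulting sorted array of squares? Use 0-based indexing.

l=0 r=17: |-20|<=|24| out[17]=576, r--
l=0 r=16: |-20|<=|23| out[16]=529, r--
l=0 r=15: |-20|<=|22| out[15]=484, r--
l=0 r=14: |-20|<=|21| out[14]=441, r--
l=0 r=13: |-20|<=|20| out[13]=400, r--
l=0 r=12: |-20|>|18| out[12]=400, l++
l=1 r=12: |-19|>|18| out[11]=361, l++
l=2 r=12: |-9|<=|18| out[10]=324, r--
l=2 r=11: |-9|<=|17| out[9]=289, r--
l=2 r=10: |-9|<=|15| out[8]=225, r--
l=2 r=9: |-9|<=|14| out[7]=196, r--
l=2 r=8: |-9|<=|12| out[6]=144, r--
l=2 r=7: |-9|<=|11| out[5]=121, r--
l=2 r=6: |-9|>|7| out[4]=81, l++
l=3 r=6: |-4|<=|7| out[3]=49, r--
l=3 r=5: |-4|<=|4| out[2]=16, r--
l=3 r=4: |-4|>|2| out[1]=16, l++
l=4 r=4: |2|<=|2| out[0]=4, r--

[4, 16, 16, 49, 81, 121, 144, 196, 225, 289, 324, 361, 400, 400, 441, 484, 529, 576]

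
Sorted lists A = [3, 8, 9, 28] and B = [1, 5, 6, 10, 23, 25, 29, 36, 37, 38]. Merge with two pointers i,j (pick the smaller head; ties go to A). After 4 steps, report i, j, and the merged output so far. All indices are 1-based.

i=2, j=4, merged so far=[1, 3, 5, 6]

[i=1,j=1] A[i]=3>B[j]=1 take 1 → j++
[i=1,j=2] A[i]=3<=B[j]=5 take 3 → i++
[i=2,j=2] A[i]=8>B[j]=5 take 5 → j++
[i=2,j=3] A[i]=8>B[j]=6 take 6 → j++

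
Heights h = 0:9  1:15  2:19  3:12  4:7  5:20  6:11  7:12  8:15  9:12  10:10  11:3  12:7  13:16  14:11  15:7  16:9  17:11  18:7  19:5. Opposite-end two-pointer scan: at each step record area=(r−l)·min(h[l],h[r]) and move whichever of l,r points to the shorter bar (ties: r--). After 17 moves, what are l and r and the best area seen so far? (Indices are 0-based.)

l=3, r=5, best area=180

l=0 r=19: min(9,5)*19=95 best=95 *, r--
l=0 r=18: min(9,7)*18=126 best=126 *, r--
l=0 r=17: min(9,11)*17=153 best=153 *, l++
l=1 r=17: min(15,11)*16=176 best=176 *, r--
l=1 r=16: min(15,9)*15=135 best=176, r--
l=1 r=15: min(15,7)*14=98 best=176, r--
l=1 r=14: min(15,11)*13=143 best=176, r--
l=1 r=13: min(15,16)*12=180 best=180 *, l++
l=2 r=13: min(19,16)*11=176 best=180, r--
l=2 r=12: min(19,7)*10=70 best=180, r--
l=2 r=11: min(19,3)*9=27 best=180, r--
l=2 r=10: min(19,10)*8=80 best=180, r--
l=2 r=9: min(19,12)*7=84 best=180, r--
l=2 r=8: min(19,15)*6=90 best=180, r--
l=2 r=7: min(19,12)*5=60 best=180, r--
l=2 r=6: min(19,11)*4=44 best=180, r--
l=2 r=5: min(19,20)*3=57 best=180, l++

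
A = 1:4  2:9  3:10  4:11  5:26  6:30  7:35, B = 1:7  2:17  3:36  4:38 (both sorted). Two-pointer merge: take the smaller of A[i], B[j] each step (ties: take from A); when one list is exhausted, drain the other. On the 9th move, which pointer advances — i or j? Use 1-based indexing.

i

[i=1,j=1] A[i]=4<=B[j]=7 take 4 → i++
[i=2,j=1] A[i]=9>B[j]=7 take 7 → j++
[i=2,j=2] A[i]=9<=B[j]=17 take 9 → i++
[i=3,j=2] A[i]=10<=B[j]=17 take 10 → i++
[i=4,j=2] A[i]=11<=B[j]=17 take 11 → i++
[i=5,j=2] A[i]=26>B[j]=17 take 17 → j++
[i=5,j=3] A[i]=26<=B[j]=36 take 26 → i++
[i=6,j=3] A[i]=30<=B[j]=36 take 30 → i++
[i=7,j=3] A[i]=35<=B[j]=36 take 35 → i++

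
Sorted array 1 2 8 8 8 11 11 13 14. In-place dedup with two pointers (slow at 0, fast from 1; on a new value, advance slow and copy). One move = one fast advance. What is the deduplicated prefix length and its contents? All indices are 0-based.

(s=0,f=1) a[fast]=2≠a[slow]=1 write a[1]=2 → slow++,fast++
(s=1,f=2) a[fast]=8≠a[slow]=2 write a[2]=8 → slow++,fast++
(s=2,f=3) a[fast]=8=a[slow] dup → fast++
(s=2,f=4) a[fast]=8=a[slow] dup → fast++
(s=2,f=5) a[fast]=11≠a[slow]=8 write a[3]=11 → slow++,fast++
(s=3,f=6) a[fast]=11=a[slow] dup → fast++
(s=3,f=7) a[fast]=13≠a[slow]=11 write a[4]=13 → slow++,fast++
(s=4,f=8) a[fast]=14≠a[slow]=13 write a[5]=14 → slow++,fast++

length 6; prefix = [1, 2, 8, 11, 13, 14]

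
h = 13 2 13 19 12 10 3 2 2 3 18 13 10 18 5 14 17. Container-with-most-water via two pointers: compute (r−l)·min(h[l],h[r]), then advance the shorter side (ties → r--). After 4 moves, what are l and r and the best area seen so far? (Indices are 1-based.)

l=4, r=16, best area=221

[1,17] min(13,17)*16=208 best=208 * → l++
[2,17] min(2,17)*15=30 best=208 → l++
[3,17] min(13,17)*14=182 best=208 → l++
[4,17] min(19,17)*13=221 best=221 * → r--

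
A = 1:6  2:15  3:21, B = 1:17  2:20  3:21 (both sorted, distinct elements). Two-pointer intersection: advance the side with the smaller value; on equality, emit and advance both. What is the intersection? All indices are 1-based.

[i=1,j=1] 6<17 → i++
[i=2,j=1] 15<17 → i++
[i=3,j=1] 21>17 → j++
[i=3,j=2] 21>20 → j++
[i=3,j=3] 21==21 emit → i++,j++

intersection = [21]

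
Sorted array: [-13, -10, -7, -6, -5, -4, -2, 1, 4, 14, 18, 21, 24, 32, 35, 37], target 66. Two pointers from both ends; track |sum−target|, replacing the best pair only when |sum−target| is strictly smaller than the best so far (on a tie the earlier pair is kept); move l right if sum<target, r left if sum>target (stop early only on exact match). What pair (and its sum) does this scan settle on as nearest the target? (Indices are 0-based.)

pair (32, 35) with sum 67 (|Δ|=1)

l=0 r=15: -13+37=24 d=42 *, l++
l=1 r=15: -10+37=27 d=39 *, l++
l=2 r=15: -7+37=30 d=36 *, l++
l=3 r=15: -6+37=31 d=35 *, l++
l=4 r=15: -5+37=32 d=34 *, l++
l=5 r=15: -4+37=33 d=33 *, l++
l=6 r=15: -2+37=35 d=31 *, l++
l=7 r=15: 1+37=38 d=28 *, l++
l=8 r=15: 4+37=41 d=25 *, l++
l=9 r=15: 14+37=51 d=15 *, l++
l=10 r=15: 18+37=55 d=11 *, l++
l=11 r=15: 21+37=58 d=8 *, l++
l=12 r=15: 24+37=61 d=5 *, l++
l=13 r=15: 32+37=69 d=3 *, r--
l=13 r=14: 32+35=67 d=1 *, r--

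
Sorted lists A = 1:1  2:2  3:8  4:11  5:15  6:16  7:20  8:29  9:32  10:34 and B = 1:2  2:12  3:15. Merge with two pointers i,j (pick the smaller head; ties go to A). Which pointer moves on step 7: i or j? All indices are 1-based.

i=1 j=1: A[i]=1<=B[j]=2 take 1, i++
i=2 j=1: A[i]=2<=B[j]=2 take 2, i++
i=3 j=1: A[i]=8>B[j]=2 take 2, j++
i=3 j=2: A[i]=8<=B[j]=12 take 8, i++
i=4 j=2: A[i]=11<=B[j]=12 take 11, i++
i=5 j=2: A[i]=15>B[j]=12 take 12, j++
i=5 j=3: A[i]=15<=B[j]=15 take 15, i++

i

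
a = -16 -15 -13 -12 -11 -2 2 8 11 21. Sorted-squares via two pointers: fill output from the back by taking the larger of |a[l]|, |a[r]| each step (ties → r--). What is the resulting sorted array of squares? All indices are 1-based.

[4, 4, 64, 121, 121, 144, 169, 225, 256, 441]

[1,10] |-16|<=|21| out[10]=441 → r--
[1,9] |-16|>|11| out[9]=256 → l++
[2,9] |-15|>|11| out[8]=225 → l++
[3,9] |-13|>|11| out[7]=169 → l++
[4,9] |-12|>|11| out[6]=144 → l++
[5,9] |-11|<=|11| out[5]=121 → r--
[5,8] |-11|>|8| out[4]=121 → l++
[6,8] |-2|<=|8| out[3]=64 → r--
[6,7] |-2|<=|2| out[2]=4 → r--
[6,6] |-2|<=|-2| out[1]=4 → r--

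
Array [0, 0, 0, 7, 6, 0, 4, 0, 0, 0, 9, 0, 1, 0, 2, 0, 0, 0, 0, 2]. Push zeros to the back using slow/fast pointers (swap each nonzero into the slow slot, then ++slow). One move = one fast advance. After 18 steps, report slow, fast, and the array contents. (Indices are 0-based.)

slow=0 fast=0: a[fast]=0, fast++
slow=0 fast=1: a[fast]=0, fast++
slow=0 fast=2: a[fast]=0, fast++
slow=0 fast=3: a[fast]=7≠0 swap→a[0]=7, slow++,fast++
slow=1 fast=4: a[fast]=6≠0 swap→a[1]=6, slow++,fast++
slow=2 fast=5: a[fast]=0, fast++
slow=2 fast=6: a[fast]=4≠0 swap→a[2]=4, slow++,fast++
slow=3 fast=7: a[fast]=0, fast++
slow=3 fast=8: a[fast]=0, fast++
slow=3 fast=9: a[fast]=0, fast++
slow=3 fast=10: a[fast]=9≠0 swap→a[3]=9, slow++,fast++
slow=4 fast=11: a[fast]=0, fast++
slow=4 fast=12: a[fast]=1≠0 swap→a[4]=1, slow++,fast++
slow=5 fast=13: a[fast]=0, fast++
slow=5 fast=14: a[fast]=2≠0 swap→a[5]=2, slow++,fast++
slow=6 fast=15: a[fast]=0, fast++
slow=6 fast=16: a[fast]=0, fast++
slow=6 fast=17: a[fast]=0, fast++

slow=6, fast=18, a=[7, 6, 4, 9, 1, 2, 0, 0, 0, 0, 0, 0, 0, 0, 0, 0, 0, 0, 0, 2]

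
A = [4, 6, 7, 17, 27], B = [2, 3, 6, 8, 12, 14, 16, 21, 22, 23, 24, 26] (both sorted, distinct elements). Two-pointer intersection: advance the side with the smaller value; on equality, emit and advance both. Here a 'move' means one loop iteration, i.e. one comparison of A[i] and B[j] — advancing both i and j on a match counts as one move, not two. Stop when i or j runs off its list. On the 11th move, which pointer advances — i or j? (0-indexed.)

[i=0,j=0] 4>2 → j++
[i=0,j=1] 4>3 → j++
[i=0,j=2] 4<6 → i++
[i=1,j=2] 6==6 emit → i++,j++
[i=2,j=3] 7<8 → i++
[i=3,j=3] 17>8 → j++
[i=3,j=4] 17>12 → j++
[i=3,j=5] 17>14 → j++
[i=3,j=6] 17>16 → j++
[i=3,j=7] 17<21 → i++
[i=4,j=7] 27>21 → j++

j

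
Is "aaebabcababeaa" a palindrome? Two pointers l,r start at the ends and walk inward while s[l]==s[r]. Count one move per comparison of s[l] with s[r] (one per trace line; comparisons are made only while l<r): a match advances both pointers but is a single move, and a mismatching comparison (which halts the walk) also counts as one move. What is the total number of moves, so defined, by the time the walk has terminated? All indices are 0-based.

7 moves

l=0 r=13: 'a'=='a', l++,r--
l=1 r=12: 'a'=='a', l++,r--
l=2 r=11: 'e'=='e', l++,r--
l=3 r=10: 'b'=='b', l++,r--
l=4 r=9: 'a'=='a', l++,r--
l=5 r=8: 'b'=='b', l++,r--
l=6 r=7: 'c'!='a', stop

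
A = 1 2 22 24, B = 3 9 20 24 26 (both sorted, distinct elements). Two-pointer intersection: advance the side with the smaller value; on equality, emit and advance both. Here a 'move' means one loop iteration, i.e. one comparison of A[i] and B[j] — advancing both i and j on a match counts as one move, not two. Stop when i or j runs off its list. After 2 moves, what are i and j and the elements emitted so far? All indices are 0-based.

i=2, j=0, emitted=[]

[i=0,j=0] 1<3 → i++
[i=1,j=0] 2<3 → i++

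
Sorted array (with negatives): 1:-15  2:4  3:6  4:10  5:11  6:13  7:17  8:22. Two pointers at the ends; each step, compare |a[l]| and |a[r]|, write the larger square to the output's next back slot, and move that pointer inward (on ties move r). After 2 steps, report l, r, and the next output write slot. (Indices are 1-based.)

[1,8] |-15|<=|22| out[8]=484 → r--
[1,7] |-15|<=|17| out[7]=289 → r--

l=1, r=6, next write slot=6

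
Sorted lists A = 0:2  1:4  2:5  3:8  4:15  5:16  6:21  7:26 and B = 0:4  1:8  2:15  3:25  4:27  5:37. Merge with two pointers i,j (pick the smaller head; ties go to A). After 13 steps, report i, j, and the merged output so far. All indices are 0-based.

i=8, j=5, merged so far=[2, 4, 4, 5, 8, 8, 15, 15, 16, 21, 25, 26, 27]

[i=0,j=0] A[i]=2<=B[j]=4 take 2 → i++
[i=1,j=0] A[i]=4<=B[j]=4 take 4 → i++
[i=2,j=0] A[i]=5>B[j]=4 take 4 → j++
[i=2,j=1] A[i]=5<=B[j]=8 take 5 → i++
[i=3,j=1] A[i]=8<=B[j]=8 take 8 → i++
[i=4,j=1] A[i]=15>B[j]=8 take 8 → j++
[i=4,j=2] A[i]=15<=B[j]=15 take 15 → i++
[i=5,j=2] A[i]=16>B[j]=15 take 15 → j++
[i=5,j=3] A[i]=16<=B[j]=25 take 16 → i++
[i=6,j=3] A[i]=21<=B[j]=25 take 21 → i++
[i=7,j=3] A[i]=26>B[j]=25 take 25 → j++
[i=7,j=4] A[i]=26<=B[j]=27 take 26 → i++
[i=8,j=4] A done, take B[j]=27 → j++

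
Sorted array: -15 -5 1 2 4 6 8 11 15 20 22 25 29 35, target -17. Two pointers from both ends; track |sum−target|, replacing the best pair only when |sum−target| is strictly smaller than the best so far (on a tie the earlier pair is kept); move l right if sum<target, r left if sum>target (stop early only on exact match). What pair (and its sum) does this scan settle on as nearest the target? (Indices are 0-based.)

pair (-15, 1) with sum -14 (|Δ|=3)

l=0 r=13: -15+35=20 d=37 *, r--
l=0 r=12: -15+29=14 d=31 *, r--
l=0 r=11: -15+25=10 d=27 *, r--
l=0 r=10: -15+22=7 d=24 *, r--
l=0 r=9: -15+20=5 d=22 *, r--
l=0 r=8: -15+15=0 d=17 *, r--
l=0 r=7: -15+11=-4 d=13 *, r--
l=0 r=6: -15+8=-7 d=10 *, r--
l=0 r=5: -15+6=-9 d=8 *, r--
l=0 r=4: -15+4=-11 d=6 *, r--
l=0 r=3: -15+2=-13 d=4 *, r--
l=0 r=2: -15+1=-14 d=3 *, r--
l=0 r=1: -15+-5=-20 d=3, l++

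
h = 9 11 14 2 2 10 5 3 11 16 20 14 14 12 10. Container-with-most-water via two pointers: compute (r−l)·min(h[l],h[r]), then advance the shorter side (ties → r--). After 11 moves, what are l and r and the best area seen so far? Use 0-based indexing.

l=0 r=14: min(9,10)*14=126 best=126 *, l++
l=1 r=14: min(11,10)*13=130 best=130 *, r--
l=1 r=13: min(11,12)*12=132 best=132 *, l++
l=2 r=13: min(14,12)*11=132 best=132, r--
l=2 r=12: min(14,14)*10=140 best=140 *, r--
l=2 r=11: min(14,14)*9=126 best=140, r--
l=2 r=10: min(14,20)*8=112 best=140, l++
l=3 r=10: min(2,20)*7=14 best=140, l++
l=4 r=10: min(2,20)*6=12 best=140, l++
l=5 r=10: min(10,20)*5=50 best=140, l++
l=6 r=10: min(5,20)*4=20 best=140, l++

l=7, r=10, best area=140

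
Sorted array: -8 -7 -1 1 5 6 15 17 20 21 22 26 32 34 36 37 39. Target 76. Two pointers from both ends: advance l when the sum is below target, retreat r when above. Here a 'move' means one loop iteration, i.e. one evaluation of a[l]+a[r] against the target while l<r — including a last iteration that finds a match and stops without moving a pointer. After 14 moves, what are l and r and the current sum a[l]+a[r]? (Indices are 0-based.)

[0,16] -8+39=31 <76 → l++
[1,16] -7+39=32 <76 → l++
[2,16] -1+39=38 <76 → l++
[3,16] 1+39=40 <76 → l++
[4,16] 5+39=44 <76 → l++
[5,16] 6+39=45 <76 → l++
[6,16] 15+39=54 <76 → l++
[7,16] 17+39=56 <76 → l++
[8,16] 20+39=59 <76 → l++
[9,16] 21+39=60 <76 → l++
[10,16] 22+39=61 <76 → l++
[11,16] 26+39=65 <76 → l++
[12,16] 32+39=71 <76 → l++
[13,16] 34+39=73 <76 → l++

l=14, r=16, sum=75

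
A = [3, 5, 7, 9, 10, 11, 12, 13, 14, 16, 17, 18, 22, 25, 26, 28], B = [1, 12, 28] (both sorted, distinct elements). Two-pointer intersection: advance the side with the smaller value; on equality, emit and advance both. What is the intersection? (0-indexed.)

i=0 j=0: 3>1, j++
i=0 j=1: 3<12, i++
i=1 j=1: 5<12, i++
i=2 j=1: 7<12, i++
i=3 j=1: 9<12, i++
i=4 j=1: 10<12, i++
i=5 j=1: 11<12, i++
i=6 j=1: 12==12 emit, i++,j++
i=7 j=2: 13<28, i++
i=8 j=2: 14<28, i++
i=9 j=2: 16<28, i++
i=10 j=2: 17<28, i++
i=11 j=2: 18<28, i++
i=12 j=2: 22<28, i++
i=13 j=2: 25<28, i++
i=14 j=2: 26<28, i++
i=15 j=2: 28==28 emit, i++,j++

intersection = [12, 28]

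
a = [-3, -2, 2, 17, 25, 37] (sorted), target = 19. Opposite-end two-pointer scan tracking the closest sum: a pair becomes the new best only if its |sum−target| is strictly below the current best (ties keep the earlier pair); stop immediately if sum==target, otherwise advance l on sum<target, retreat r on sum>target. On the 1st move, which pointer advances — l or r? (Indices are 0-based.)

r

l=0 r=5: -3+37=34 d=15 *, r--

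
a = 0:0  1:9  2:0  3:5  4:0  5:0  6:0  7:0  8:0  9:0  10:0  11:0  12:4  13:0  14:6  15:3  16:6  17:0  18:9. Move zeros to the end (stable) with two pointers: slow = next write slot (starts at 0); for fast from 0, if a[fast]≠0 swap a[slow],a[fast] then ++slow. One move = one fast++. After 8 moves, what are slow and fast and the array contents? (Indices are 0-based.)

slow=0 fast=0: a[fast]=0, fast++
slow=0 fast=1: a[fast]=9≠0 swap→a[0]=9, slow++,fast++
slow=1 fast=2: a[fast]=0, fast++
slow=1 fast=3: a[fast]=5≠0 swap→a[1]=5, slow++,fast++
slow=2 fast=4: a[fast]=0, fast++
slow=2 fast=5: a[fast]=0, fast++
slow=2 fast=6: a[fast]=0, fast++
slow=2 fast=7: a[fast]=0, fast++

slow=2, fast=8, a=[9, 5, 0, 0, 0, 0, 0, 0, 0, 0, 0, 0, 4, 0, 6, 3, 6, 0, 9]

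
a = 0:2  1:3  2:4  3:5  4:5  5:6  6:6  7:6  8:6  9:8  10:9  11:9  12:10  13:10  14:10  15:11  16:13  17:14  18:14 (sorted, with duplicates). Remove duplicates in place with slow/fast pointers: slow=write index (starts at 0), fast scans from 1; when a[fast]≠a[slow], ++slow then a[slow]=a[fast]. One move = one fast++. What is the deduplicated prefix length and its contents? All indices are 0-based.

length 11; prefix = [2, 3, 4, 5, 6, 8, 9, 10, 11, 13, 14]

(s=0,f=1) a[fast]=3≠a[slow]=2 write a[1]=3 → slow++,fast++
(s=1,f=2) a[fast]=4≠a[slow]=3 write a[2]=4 → slow++,fast++
(s=2,f=3) a[fast]=5≠a[slow]=4 write a[3]=5 → slow++,fast++
(s=3,f=4) a[fast]=5=a[slow] dup → fast++
(s=3,f=5) a[fast]=6≠a[slow]=5 write a[4]=6 → slow++,fast++
(s=4,f=6) a[fast]=6=a[slow] dup → fast++
(s=4,f=7) a[fast]=6=a[slow] dup → fast++
(s=4,f=8) a[fast]=6=a[slow] dup → fast++
(s=4,f=9) a[fast]=8≠a[slow]=6 write a[5]=8 → slow++,fast++
(s=5,f=10) a[fast]=9≠a[slow]=8 write a[6]=9 → slow++,fast++
(s=6,f=11) a[fast]=9=a[slow] dup → fast++
(s=6,f=12) a[fast]=10≠a[slow]=9 write a[7]=10 → slow++,fast++
(s=7,f=13) a[fast]=10=a[slow] dup → fast++
(s=7,f=14) a[fast]=10=a[slow] dup → fast++
(s=7,f=15) a[fast]=11≠a[slow]=10 write a[8]=11 → slow++,fast++
(s=8,f=16) a[fast]=13≠a[slow]=11 write a[9]=13 → slow++,fast++
(s=9,f=17) a[fast]=14≠a[slow]=13 write a[10]=14 → slow++,fast++
(s=10,f=18) a[fast]=14=a[slow] dup → fast++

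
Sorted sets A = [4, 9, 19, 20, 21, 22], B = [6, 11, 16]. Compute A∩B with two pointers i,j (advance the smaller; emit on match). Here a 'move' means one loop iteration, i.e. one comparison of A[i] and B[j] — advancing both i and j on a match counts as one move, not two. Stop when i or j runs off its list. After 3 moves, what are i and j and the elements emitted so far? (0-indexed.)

i=0 j=0: 4<6, i++
i=1 j=0: 9>6, j++
i=1 j=1: 9<11, i++

i=2, j=1, emitted=[]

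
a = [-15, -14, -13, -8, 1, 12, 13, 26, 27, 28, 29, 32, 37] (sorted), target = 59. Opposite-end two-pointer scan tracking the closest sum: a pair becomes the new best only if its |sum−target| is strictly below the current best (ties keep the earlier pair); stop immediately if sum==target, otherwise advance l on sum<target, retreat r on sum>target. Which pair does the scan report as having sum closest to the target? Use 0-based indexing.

[0,12] -15+37=22 d=37 * → l++
[1,12] -14+37=23 d=36 * → l++
[2,12] -13+37=24 d=35 * → l++
[3,12] -8+37=29 d=30 * → l++
[4,12] 1+37=38 d=21 * → l++
[5,12] 12+37=49 d=10 * → l++
[6,12] 13+37=50 d=9 * → l++
[7,12] 26+37=63 d=4 * → r--
[7,11] 26+32=58 d=1 * → l++
[8,11] 27+32=59 d=0 * → stop

pair (27, 32) with sum 59 (|Δ|=0)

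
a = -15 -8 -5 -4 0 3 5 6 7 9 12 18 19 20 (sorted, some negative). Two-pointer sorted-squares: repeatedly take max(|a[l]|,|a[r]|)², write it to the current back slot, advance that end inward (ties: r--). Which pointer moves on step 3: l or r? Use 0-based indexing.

l=0 r=13: |-15|<=|20| out[13]=400, r--
l=0 r=12: |-15|<=|19| out[12]=361, r--
l=0 r=11: |-15|<=|18| out[11]=324, r--

r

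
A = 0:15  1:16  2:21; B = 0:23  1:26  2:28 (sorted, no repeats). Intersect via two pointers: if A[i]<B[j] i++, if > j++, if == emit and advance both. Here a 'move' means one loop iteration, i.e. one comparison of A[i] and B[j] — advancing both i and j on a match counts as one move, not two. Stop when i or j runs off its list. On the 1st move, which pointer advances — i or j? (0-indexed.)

i

[i=0,j=0] 15<23 → i++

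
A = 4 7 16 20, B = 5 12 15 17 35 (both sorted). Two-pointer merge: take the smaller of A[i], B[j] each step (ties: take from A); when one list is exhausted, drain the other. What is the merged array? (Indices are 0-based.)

[4, 5, 7, 12, 15, 16, 17, 20, 35]

[i=0,j=0] A[i]=4<=B[j]=5 take 4 → i++
[i=1,j=0] A[i]=7>B[j]=5 take 5 → j++
[i=1,j=1] A[i]=7<=B[j]=12 take 7 → i++
[i=2,j=1] A[i]=16>B[j]=12 take 12 → j++
[i=2,j=2] A[i]=16>B[j]=15 take 15 → j++
[i=2,j=3] A[i]=16<=B[j]=17 take 16 → i++
[i=3,j=3] A[i]=20>B[j]=17 take 17 → j++
[i=3,j=4] A[i]=20<=B[j]=35 take 20 → i++
[i=4,j=4] A done, take B[j]=35 → j++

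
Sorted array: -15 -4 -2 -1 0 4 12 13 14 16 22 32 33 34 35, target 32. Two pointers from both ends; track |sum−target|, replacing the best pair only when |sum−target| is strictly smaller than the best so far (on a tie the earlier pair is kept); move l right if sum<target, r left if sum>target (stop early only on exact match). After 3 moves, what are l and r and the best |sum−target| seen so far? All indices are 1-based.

[1,15] -15+35=20 d=12 * → l++
[2,15] -4+35=31 d=1 * → l++
[3,15] -2+35=33 d=1 → r--

l=3, r=14, best |Δ|=1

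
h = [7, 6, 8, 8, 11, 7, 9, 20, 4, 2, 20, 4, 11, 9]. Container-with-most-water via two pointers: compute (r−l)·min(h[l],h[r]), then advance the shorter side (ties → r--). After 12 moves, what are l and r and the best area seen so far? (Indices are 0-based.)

[0,13] min(7,9)*13=91 best=91 * → l++
[1,13] min(6,9)*12=72 best=91 → l++
[2,13] min(8,9)*11=88 best=91 → l++
[3,13] min(8,9)*10=80 best=91 → l++
[4,13] min(11,9)*9=81 best=91 → r--
[4,12] min(11,11)*8=88 best=91 → r--
[4,11] min(11,4)*7=28 best=91 → r--
[4,10] min(11,20)*6=66 best=91 → l++
[5,10] min(7,20)*5=35 best=91 → l++
[6,10] min(9,20)*4=36 best=91 → l++
[7,10] min(20,20)*3=60 best=91 → r--
[7,9] min(20,2)*2=4 best=91 → r--

l=7, r=8, best area=91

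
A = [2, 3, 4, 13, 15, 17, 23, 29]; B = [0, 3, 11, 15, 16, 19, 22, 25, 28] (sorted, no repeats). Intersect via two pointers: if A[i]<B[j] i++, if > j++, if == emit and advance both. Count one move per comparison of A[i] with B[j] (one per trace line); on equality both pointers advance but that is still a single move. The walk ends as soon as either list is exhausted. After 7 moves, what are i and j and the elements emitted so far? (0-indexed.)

i=5, j=4, emitted=[3, 15]

[i=0,j=0] 2>0 → j++
[i=0,j=1] 2<3 → i++
[i=1,j=1] 3==3 emit → i++,j++
[i=2,j=2] 4<11 → i++
[i=3,j=2] 13>11 → j++
[i=3,j=3] 13<15 → i++
[i=4,j=3] 15==15 emit → i++,j++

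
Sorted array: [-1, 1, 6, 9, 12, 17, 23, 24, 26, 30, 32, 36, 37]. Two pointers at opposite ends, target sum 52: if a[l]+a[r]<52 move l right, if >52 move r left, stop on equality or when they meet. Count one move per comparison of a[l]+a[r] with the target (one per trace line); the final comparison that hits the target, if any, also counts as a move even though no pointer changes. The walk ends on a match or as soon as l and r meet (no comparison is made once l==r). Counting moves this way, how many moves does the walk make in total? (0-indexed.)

12 moves

[0,12] -1+37=36 <52 → l++
[1,12] 1+37=38 <52 → l++
[2,12] 6+37=43 <52 → l++
[3,12] 9+37=46 <52 → l++
[4,12] 12+37=49 <52 → l++
[5,12] 17+37=54 >52 → r--
[5,11] 17+36=53 >52 → r--
[5,10] 17+32=49 <52 → l++
[6,10] 23+32=55 >52 → r--
[6,9] 23+30=53 >52 → r--
[6,8] 23+26=49 <52 → l++
[7,8] 24+26=50 <52 → l++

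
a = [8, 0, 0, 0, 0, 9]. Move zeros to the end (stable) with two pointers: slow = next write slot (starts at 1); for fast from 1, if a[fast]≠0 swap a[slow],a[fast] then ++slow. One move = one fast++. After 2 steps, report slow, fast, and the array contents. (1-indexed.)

slow=1 fast=1: a[fast]=8≠0 swap→a[1]=8, slow++,fast++
slow=2 fast=2: a[fast]=0, fast++

slow=2, fast=3, a=[8, 0, 0, 0, 0, 9]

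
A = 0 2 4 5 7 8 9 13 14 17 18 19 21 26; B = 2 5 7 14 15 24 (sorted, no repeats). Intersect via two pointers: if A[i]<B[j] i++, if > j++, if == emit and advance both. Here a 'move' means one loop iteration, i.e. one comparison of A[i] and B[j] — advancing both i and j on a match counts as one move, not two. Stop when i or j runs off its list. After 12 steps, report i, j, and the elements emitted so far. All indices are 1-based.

i=12, j=6, emitted=[2, 5, 7, 14]

i=1 j=1: 0<2, i++
i=2 j=1: 2==2 emit, i++,j++
i=3 j=2: 4<5, i++
i=4 j=2: 5==5 emit, i++,j++
i=5 j=3: 7==7 emit, i++,j++
i=6 j=4: 8<14, i++
i=7 j=4: 9<14, i++
i=8 j=4: 13<14, i++
i=9 j=4: 14==14 emit, i++,j++
i=10 j=5: 17>15, j++
i=10 j=6: 17<24, i++
i=11 j=6: 18<24, i++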